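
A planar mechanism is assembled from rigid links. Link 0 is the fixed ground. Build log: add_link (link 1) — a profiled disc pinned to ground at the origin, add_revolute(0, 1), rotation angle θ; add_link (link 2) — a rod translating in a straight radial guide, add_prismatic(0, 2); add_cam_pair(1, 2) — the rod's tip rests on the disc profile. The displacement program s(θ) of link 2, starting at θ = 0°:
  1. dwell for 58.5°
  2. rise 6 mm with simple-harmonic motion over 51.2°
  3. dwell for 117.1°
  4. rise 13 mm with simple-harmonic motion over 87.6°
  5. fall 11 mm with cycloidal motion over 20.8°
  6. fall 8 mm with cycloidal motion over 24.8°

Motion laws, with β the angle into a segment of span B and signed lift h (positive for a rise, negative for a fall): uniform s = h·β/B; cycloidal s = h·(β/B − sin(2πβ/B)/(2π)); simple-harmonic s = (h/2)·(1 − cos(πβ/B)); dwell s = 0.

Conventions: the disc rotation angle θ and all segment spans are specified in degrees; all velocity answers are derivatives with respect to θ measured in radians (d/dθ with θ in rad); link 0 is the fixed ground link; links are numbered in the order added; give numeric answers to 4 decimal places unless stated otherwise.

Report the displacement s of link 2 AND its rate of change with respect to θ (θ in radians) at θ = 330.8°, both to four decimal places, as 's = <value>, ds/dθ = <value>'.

seg 1 [0°–58.5°] dwell: s stays 0.0000
seg 2 [58.5°–109.7°] simple-harmonic, h=6: full span → s += 6 → s = 6.0000
seg 3 [109.7°–226.8°] dwell: s stays 6.0000
seg 4 [226.8°–314.4°] simple-harmonic, h=13: full span → s += 13 → s = 19.0000
seg 5 [314.4°–335.2°] cycloidal, h=-11: θ=330.8° here. β=16.4, B=20.8. -11·(0.7885 − sin(2π·0.7885)/(2π)) = -10.3729 → s = 8.6271
velocity in seg [314.4°–335.2°] (cycloidal), θ in radians: β = 16.4° = 0.2862 rad, B = 20.8° = 0.3630 rad; ds/dθ = (h/B)(1 − cos(2πβ/B)) = ((-11)/0.3630)(1 − cos(2π·0.7885)) = -23.049232 mm/rad

s = 8.6271, ds/dθ = -23.0492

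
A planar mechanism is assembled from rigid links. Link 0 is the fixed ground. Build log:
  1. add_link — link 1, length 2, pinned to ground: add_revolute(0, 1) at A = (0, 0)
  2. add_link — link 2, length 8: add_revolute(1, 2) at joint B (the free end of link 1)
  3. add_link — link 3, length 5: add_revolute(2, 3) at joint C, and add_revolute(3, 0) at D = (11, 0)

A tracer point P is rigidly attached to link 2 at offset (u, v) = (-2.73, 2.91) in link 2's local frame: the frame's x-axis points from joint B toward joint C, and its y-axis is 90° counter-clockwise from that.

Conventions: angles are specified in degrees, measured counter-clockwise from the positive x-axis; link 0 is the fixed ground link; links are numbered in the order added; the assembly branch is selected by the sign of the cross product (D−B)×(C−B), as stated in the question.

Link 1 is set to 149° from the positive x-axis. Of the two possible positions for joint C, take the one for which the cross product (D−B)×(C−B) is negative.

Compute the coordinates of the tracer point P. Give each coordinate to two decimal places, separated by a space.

A=(0,0), D=(11.00,0)
B = A + 2.00·(cos149°, sin149°) = (-1.7143, 1.0301)
|BD| = 12.7560
circle(B,8.00) ∩ circle(D,5.00): a=7.9067, h=1.2183
  candidates: C₊=(6.2649,1.6059) cross=15.541; C₋=(6.0682,-0.8227) cross=-15.541
  branch - wants cross < 0 → take C=(6.0682,-0.8227) (cross=-15.541)
ex = (C−B)/|BC| = (0.9728,-0.2316); ey = (0.2316,0.9728)
P = B + -2.73·ex + 2.91·ey = (-3.6962,4.4932)

-3.70 4.49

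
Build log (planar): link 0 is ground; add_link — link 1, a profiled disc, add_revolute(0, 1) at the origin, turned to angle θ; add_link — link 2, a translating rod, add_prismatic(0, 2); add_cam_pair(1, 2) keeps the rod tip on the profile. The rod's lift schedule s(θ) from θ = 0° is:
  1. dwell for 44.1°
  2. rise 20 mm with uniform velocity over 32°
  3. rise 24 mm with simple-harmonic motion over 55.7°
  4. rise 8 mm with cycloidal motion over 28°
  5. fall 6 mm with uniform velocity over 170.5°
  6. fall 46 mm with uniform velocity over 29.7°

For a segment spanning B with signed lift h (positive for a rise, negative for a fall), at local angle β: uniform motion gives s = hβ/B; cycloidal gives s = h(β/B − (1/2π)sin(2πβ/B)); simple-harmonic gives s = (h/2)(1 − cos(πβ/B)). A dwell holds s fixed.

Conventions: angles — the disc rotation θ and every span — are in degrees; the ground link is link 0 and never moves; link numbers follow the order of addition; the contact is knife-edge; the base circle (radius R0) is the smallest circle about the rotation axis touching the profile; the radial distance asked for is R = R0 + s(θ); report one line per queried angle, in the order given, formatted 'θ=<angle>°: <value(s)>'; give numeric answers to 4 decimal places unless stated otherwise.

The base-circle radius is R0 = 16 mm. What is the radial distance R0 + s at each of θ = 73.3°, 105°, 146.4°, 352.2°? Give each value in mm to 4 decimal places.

seg 1 [0°–44.1°] dwell: s stays 0.0000
seg 2 [44.1°–76.1°] uniform, h=20: θ=73.3° here. β=29.2, B=32. 20·29.2/32 = 18.2500 → s = 18.2500
seg 2 [44.1°–76.1°] uniform, h=20: full span → s += 20 → s = 20.0000
seg 3 [76.1°–131.8°] simple-harmonic, h=24: θ=105° here. β=28.9, B=55.7. 24/2·(1 − cos(π·0.5189)) = 12.7103 → s = 32.7103
seg 3 [76.1°–131.8°] simple-harmonic, h=24: full span → s += 24 → s = 44.0000
seg 4 [131.8°–159.8°] cycloidal, h=8: θ=146.4° here. β=14.6, B=28. 8·(0.5214 − sin(2π·0.5214)/(2π)) = 4.3423 → s = 48.3423
seg 4 [131.8°–159.8°] cycloidal, h=8: full span → s += 8 → s = 52.0000
seg 5 [159.8°–330.3°] uniform, h=-6: full span → s += -6 → s = 46.0000
seg 6 [330.3°–360°] uniform, h=-46: θ=352.2° here. β=21.9, B=29.7. -46·21.9/29.7 = -33.9192 → s = 12.0808
θ=73.3°: R = R0 + s = 16 + 18.2500 = 34.2500
θ=105°: R = R0 + s = 16 + 32.7103 = 48.7103
θ=146.4°: R = R0 + s = 16 + 48.3423 = 64.3423
θ=352.2°: R = R0 + s = 16 + 12.0808 = 28.0808

θ=73.3°: 34.2500
θ=105°: 48.7103
θ=146.4°: 64.3423
θ=352.2°: 28.0808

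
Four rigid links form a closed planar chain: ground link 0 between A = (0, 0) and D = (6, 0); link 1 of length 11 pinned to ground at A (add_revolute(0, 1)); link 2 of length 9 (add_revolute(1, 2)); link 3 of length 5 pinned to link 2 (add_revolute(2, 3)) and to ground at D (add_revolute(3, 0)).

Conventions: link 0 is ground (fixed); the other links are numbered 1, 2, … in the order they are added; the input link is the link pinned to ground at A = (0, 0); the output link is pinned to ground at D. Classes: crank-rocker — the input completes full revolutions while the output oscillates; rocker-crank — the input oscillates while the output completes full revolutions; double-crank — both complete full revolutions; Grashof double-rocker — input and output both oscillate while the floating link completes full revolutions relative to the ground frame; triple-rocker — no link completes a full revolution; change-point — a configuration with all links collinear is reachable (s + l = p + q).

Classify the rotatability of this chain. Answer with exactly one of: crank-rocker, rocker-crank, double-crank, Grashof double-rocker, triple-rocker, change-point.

lengths: ground=6, input=11, coupler=9, output=5
sorted: s=5 (shortest), l=11 (longest), p+q=15
s + l = 16 vs p + q = 15
s + l > p + q → non-Grashof → no link fully rotates → triple-rocker

triple-rocker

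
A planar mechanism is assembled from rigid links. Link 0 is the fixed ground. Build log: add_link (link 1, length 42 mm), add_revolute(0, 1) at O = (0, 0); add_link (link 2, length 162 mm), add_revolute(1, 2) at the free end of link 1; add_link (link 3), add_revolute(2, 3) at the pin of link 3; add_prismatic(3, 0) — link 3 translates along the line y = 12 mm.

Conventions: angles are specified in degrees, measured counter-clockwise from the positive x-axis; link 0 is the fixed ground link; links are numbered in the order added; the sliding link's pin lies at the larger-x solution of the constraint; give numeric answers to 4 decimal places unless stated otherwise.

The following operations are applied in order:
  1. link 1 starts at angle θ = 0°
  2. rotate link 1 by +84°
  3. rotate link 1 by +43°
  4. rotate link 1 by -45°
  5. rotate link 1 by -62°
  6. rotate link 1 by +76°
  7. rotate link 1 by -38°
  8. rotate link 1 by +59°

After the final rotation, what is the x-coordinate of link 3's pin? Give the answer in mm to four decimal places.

geometry: r = 42 mm, L = 162 mm, e = 12 mm; θ starts at 0°
rotate link 1 by +84°: θ ← 0° +84° = 84°
rotate link 1 by +43°: θ ← 84° +43° = 127°
rotate link 1 by -45°: θ ← 127° -45° = 82°
rotate link 1 by -62°: θ ← 82° -62° = 20°
rotate link 1 by +76°: θ ← 20° +76° = 96°
rotate link 1 by -38°: θ ← 96° -38° = 58°
rotate link 1 by +59°: θ ← 58° +59° = 117°
crank pin P = (r cos θ, r sin θ) = (-19.067601, 37.422274)
h = r sin θ − e = 37.422274 − 12 = 25.422274
x = r cos θ + √(L² − h²) = -19.067601 + 159.992837 = 140.925236

140.9252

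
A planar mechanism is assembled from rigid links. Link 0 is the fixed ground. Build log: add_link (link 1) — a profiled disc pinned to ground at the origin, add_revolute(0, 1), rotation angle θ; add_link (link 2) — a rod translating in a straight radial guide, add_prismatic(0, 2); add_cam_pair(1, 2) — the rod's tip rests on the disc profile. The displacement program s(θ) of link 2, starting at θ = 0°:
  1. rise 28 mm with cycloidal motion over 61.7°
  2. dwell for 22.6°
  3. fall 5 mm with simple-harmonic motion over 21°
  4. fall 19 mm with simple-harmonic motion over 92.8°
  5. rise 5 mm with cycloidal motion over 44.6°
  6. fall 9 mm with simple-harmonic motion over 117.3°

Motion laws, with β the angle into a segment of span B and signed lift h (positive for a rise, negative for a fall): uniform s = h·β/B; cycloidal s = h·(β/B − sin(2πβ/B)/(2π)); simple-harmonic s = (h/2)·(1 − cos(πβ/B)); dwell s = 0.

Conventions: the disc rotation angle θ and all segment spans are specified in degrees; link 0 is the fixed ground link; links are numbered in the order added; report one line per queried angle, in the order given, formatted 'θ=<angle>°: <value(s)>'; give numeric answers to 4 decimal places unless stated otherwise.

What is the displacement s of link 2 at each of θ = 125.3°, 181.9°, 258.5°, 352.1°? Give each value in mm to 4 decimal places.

seg 1 [0°–61.7°] cycloidal, h=28: full span → s += 28 → s = 28.0000
seg 2 [61.7°–84.3°] dwell: s stays 28.0000
seg 3 [84.3°–105.3°] simple-harmonic, h=-5: full span → s += -5 → s = 23.0000
seg 4 [105.3°–198.1°] simple-harmonic, h=-19: θ=125.3° here. β=20, B=92.8. -19/2·(1 − cos(π·0.2155)) = -2.0956 → s = 20.9044
seg 4 [105.3°–198.1°] simple-harmonic, h=-19: θ=181.9° here. β=76.6, B=92.8. -19/2·(1 − cos(π·0.8254)) = -17.6068 → s = 5.3932
seg 4 [105.3°–198.1°] simple-harmonic, h=-19: full span → s += -19 → s = 4.0000
seg 5 [198.1°–242.7°] cycloidal, h=5: full span → s += 5 → s = 9.0000
seg 6 [242.7°–360°] simple-harmonic, h=-9: θ=258.5° here. β=15.8, B=117.3. -9/2·(1 − cos(π·0.1347)) = -0.3969 → s = 8.6031
seg 6 [242.7°–360°] simple-harmonic, h=-9: θ=352.1° here. β=109.4, B=117.3. -9/2·(1 − cos(π·0.9327)) = -8.8996 → s = 0.1004

θ=125.3°: 20.9044
θ=181.9°: 5.3932
θ=258.5°: 8.6031
θ=352.1°: 0.1004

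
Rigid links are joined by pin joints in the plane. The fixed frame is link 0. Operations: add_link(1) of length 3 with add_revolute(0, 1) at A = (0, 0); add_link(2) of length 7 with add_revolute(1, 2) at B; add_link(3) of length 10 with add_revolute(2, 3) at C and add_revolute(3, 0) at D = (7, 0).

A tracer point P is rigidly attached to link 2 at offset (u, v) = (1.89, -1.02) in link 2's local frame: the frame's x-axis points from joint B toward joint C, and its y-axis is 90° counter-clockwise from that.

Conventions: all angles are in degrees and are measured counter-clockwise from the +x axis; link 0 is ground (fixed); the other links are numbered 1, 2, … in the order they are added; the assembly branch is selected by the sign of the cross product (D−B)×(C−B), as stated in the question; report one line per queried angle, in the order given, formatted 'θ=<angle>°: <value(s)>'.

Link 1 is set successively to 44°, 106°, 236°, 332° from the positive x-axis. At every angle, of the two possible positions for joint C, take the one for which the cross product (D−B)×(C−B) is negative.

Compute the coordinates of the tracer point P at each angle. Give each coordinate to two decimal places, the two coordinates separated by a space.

A=(0,0), D=(7.00,0)
θ=44°: B = A + 3.00·(cos44°, sin44°) = (2.1580, 2.0840)
θ=44°: |BD| = 5.2714
θ=44°: circle(B,7.00) ∩ circle(D,10.00): a=-2.2017, h=6.6447
θ=44°:   candidates: C₊=(2.7626,9.0578) cross=35.027; C₋=(-2.4912,-3.1490) cross=-35.027
θ=44°:   branch - wants cross < 0 → take C=(-2.4912,-3.1490) (cross=-35.027)
θ=44°: ex = (C−B)/|BC| = (-0.6642,-0.7476); ey = (0.7476,-0.6642)
θ=44°: P = B + 1.89·ex + -1.02·ey = (0.1402,1.3485)
θ=106°: B = A + 3.00·(cos106°, sin106°) = (-0.8269, 2.8838)
θ=106°: |BD| = 8.3413
θ=106°: circle(B,7.00) ∩ circle(D,10.00): a=1.1135, h=6.9109
θ=106°:   candidates: C₊=(2.6072,8.9835) cross=57.645; C₋=(-2.1713,-3.9859) cross=-57.645
θ=106°:   branch - wants cross < 0 → take C=(-2.1713,-3.9859) (cross=-57.645)
θ=106°: ex = (C−B)/|BC| = (-0.1921,-0.9814); ey = (0.9814,-0.1921)
θ=106°: P = B + 1.89·ex + -1.02·ey = (-2.1909,1.2249)
θ=236°: B = A + 3.00·(cos236°, sin236°) = (-1.6776, -2.4871)
θ=236°: |BD| = 9.0270
θ=236°: circle(B,7.00) ∩ circle(D,10.00): a=1.6886, h=6.7933
θ=236°:   candidates: C₊=(-1.9260,4.5085) cross=61.323; C₋=(1.8174,-8.5522) cross=-61.323
θ=236°:   branch - wants cross < 0 → take C=(1.8174,-8.5522) (cross=-61.323)
θ=236°: ex = (C−B)/|BC| = (0.4993,-0.8664); ey = (0.8664,0.4993)
θ=236°: P = B + 1.89·ex + -1.02·ey = (-1.6177,-4.6340)
θ=332°: B = A + 3.00·(cos332°, sin332°) = (2.6488, -1.4084)
θ=332°: |BD| = 4.5734
θ=332°: circle(B,7.00) ∩ circle(D,10.00): a=-3.2890, h=6.1792
θ=332°:   candidates: C₊=(-2.3832,3.4576) cross=28.260; C₋=(1.4226,-8.3002) cross=-28.260
θ=332°:   branch - wants cross < 0 → take C=(1.4226,-8.3002) (cross=-28.260)
θ=332°: ex = (C−B)/|BC| = (-0.1752,-0.9845); ey = (0.9845,-0.1752)
θ=332°: P = B + 1.89·ex + -1.02·ey = (1.3135,-3.0905)

θ=44°: 0.14 1.35
θ=106°: -2.19 1.22
θ=236°: -1.62 -4.63
θ=332°: 1.31 -3.09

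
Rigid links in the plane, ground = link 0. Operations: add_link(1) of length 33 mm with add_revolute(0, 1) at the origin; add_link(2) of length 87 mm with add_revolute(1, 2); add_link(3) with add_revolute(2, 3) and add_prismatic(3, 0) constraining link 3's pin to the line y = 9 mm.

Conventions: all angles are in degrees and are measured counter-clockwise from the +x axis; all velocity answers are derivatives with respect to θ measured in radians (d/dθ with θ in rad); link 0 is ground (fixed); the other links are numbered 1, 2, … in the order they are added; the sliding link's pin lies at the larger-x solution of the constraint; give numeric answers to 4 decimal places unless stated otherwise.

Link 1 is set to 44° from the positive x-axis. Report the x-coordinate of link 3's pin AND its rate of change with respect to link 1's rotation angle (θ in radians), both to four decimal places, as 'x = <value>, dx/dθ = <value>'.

geometry: r = 33 mm, L = 87 mm, e = 9 mm
crank pin P = (r cos θ, r sin θ) = (23.738213, 22.923726)
h = r sin θ − e = 22.923726 − 9 = 13.923726
x = r cos θ + √(L² − h²) = 23.738213 + 85.878576 = 109.616790
dx/dθ = −r sin θ − h·r cos θ/√(L² − h²) (θ in radians; h = 13.923726) = -26.772467

x = 109.6168, dx/dθ = -26.7725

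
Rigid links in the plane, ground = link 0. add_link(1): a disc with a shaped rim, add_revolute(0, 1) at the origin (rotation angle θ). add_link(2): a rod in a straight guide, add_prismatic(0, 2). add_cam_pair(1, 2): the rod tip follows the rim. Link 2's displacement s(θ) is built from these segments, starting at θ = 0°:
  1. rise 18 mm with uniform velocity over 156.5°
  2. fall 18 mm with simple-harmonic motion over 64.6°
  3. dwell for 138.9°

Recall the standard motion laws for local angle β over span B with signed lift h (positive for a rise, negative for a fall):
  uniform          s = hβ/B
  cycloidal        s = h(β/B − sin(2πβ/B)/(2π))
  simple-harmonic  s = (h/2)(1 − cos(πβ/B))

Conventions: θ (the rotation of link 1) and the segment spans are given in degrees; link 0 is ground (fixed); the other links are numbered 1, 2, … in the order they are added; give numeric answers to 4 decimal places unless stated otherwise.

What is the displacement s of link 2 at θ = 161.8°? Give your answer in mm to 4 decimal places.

segment 1 (0° to 156.5°, uniform, h = 18) is passed completely: s = 0.0000 + (18) = 18.0000
θ = 161.8° falls in segment 2 (156.5° to 221.1°, simple-harmonic, h = -18): β = 161.8 − 156.5 = 5.3°, B = 64.6°; Δs = -18/2·(1 − cos(π·0.0820)) = -0.2973; s = 18.0000 − 0.2973 = 17.7027

17.7027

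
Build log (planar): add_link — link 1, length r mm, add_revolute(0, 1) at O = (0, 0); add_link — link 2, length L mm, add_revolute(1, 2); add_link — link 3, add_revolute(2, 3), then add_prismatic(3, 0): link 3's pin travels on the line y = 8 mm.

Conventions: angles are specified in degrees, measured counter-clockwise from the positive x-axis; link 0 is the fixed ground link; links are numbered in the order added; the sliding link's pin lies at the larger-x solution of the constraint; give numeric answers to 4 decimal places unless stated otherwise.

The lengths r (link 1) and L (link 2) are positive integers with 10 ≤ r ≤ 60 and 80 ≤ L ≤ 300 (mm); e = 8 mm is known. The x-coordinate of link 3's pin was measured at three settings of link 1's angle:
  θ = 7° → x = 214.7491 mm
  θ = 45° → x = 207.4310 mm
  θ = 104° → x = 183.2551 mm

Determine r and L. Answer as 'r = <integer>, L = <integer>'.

constraint per measurement: (x − r cos θ)² + (r sin θ − e)² = L²
subtracting the θ₁ and θ₂ equations cancels the r² and L² terms:
r = (x₁² − x₂²) / (2[(x₁cos θ₁ + e sin θ₁) − (x₂cos θ₂ + e sin θ₂)]) = 25.0002 → r = 25
L² = (x₁ − r cos θ₁)² + (r sin θ₁ − e)² = 36100.0086 → L = 190.0000 → L = 190
check at θ₃=104°: x = 183.2551 (printed 183.2551) ✓

r = 25, L = 190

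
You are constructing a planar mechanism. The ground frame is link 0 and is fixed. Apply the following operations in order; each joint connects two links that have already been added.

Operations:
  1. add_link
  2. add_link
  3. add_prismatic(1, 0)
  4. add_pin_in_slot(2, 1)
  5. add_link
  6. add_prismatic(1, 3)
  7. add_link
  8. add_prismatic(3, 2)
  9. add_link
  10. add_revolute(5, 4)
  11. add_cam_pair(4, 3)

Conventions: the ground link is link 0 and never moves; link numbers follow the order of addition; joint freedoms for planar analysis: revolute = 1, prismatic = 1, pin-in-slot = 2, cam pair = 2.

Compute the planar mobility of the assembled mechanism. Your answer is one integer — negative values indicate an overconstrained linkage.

L=1 J1=0 J2=0
add link → L=2 J1=0 J2=0
add link → L=3 J1=0 J2=0
P@1,0 dof=1 J1 → L=3 J1=1 J2=0
PS@2,1 dof=2 J2 → L=3 J1=1 J2=1
add link → L=4 J1=1 J2=1
P@1,3 dof=1 J1 → L=4 J1=2 J2=1
add link → L=5 J1=2 J2=1
P@3,2 dof=1 J1 → L=5 J1=3 J2=1
add link → L=6 J1=3 J2=1
R@5,4 dof=1 J1 → L=6 J1=4 J2=1
C@4,3 dof=2 J2 → L=6 J1=4 J2=2
M=3(L−1)−2J1−J2=3·5−2·4−2=5

M = 5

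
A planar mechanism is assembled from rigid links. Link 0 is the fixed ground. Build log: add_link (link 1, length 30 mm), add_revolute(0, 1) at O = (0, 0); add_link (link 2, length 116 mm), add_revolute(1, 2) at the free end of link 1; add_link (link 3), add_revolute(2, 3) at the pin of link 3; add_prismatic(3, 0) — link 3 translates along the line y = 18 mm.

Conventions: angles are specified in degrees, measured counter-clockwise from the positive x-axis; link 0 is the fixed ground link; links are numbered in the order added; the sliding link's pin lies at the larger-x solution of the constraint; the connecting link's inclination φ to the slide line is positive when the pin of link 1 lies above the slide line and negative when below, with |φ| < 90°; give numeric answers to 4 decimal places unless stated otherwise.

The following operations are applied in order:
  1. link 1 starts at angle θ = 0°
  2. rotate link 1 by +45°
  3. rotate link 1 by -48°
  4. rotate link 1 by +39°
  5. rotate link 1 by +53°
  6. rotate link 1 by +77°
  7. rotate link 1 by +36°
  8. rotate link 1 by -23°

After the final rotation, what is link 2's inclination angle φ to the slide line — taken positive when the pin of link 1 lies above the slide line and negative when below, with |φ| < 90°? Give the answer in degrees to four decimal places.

geometry: r = 30 mm, L = 116 mm, e = 18 mm; θ starts at 0°
rotate link 1 by +45°: θ ← 0° +45° = 45°
rotate link 1 by -48°: θ ← 45° -48° = -3°
rotate link 1 by +39°: θ ← -3° +39° = 36°
rotate link 1 by +53°: θ ← 36° +53° = 89°
rotate link 1 by +77°: θ ← 89° +77° = 166°
rotate link 1 by +36°: θ ← 166° +36° = 202°
rotate link 1 by -23°: θ ← 202° -23° = 179°
h = r sin θ − e = 0.523572 − 18 = -17.476428
sin φ = h / L = -17.476428 / 116 = -0.15065886
φ = arcsin(-0.15065886) = -8.665110°

-8.6651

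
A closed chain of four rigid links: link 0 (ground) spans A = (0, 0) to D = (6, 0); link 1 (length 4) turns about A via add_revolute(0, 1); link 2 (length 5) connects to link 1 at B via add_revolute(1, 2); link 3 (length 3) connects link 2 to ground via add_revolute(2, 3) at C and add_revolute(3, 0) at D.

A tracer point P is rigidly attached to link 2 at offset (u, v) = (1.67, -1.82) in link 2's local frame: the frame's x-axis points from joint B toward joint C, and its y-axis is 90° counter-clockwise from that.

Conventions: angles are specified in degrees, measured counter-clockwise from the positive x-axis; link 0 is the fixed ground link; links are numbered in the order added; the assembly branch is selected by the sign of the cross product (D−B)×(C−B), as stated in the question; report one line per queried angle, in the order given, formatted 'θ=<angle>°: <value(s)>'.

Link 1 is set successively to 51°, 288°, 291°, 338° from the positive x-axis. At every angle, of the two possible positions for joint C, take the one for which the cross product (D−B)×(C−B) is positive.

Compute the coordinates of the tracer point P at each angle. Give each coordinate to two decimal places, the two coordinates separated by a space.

A=(0,0), D=(6.00,0)
θ=51°: B = A + 4.00·(cos51°, sin51°) = (2.5173, 3.1086)
θ=51°: |BD| = 4.6683
θ=51°: circle(B,5.00) ∩ circle(D,3.00): a=4.0478, h=2.9351
θ=51°:   candidates: C₊=(7.4916,2.6029) cross=13.702; C₋=(3.5826,-1.7766) cross=-13.702
θ=51°:   branch + wants cross > 0 → take C=(7.4916,2.6029) (cross=13.702)
θ=51°: ex = (C−B)/|BC| = (0.9949,-0.1011); ey = (0.1011,0.9949)
θ=51°: P = B + 1.67·ex + -1.82·ey = (3.9946,1.1290)
θ=288°: B = A + 4.00·(cos288°, sin288°) = (1.2361, -3.8042)
θ=288°: |BD| = 6.0965
θ=288°: circle(B,5.00) ∩ circle(D,3.00): a=4.3605, h=2.4467
θ=288°:   candidates: C₊=(3.1167,0.8286) cross=14.916; C₋=(6.1702,-2.9952) cross=-14.916
θ=288°:   branch + wants cross > 0 → take C=(3.1167,0.8286) (cross=14.916)
θ=288°: ex = (C−B)/|BC| = (0.3761,0.9266); ey = (-0.9266,0.3761)
θ=288°: P = B + 1.67·ex + -1.82·ey = (3.5506,-2.9414)
θ=291°: B = A + 4.00·(cos291°, sin291°) = (1.4335, -3.7343)
θ=291°: |BD| = 5.8990
θ=291°: circle(B,5.00) ∩ circle(D,3.00): a=4.3057, h=2.5419
θ=291°:   candidates: C₊=(3.1574,0.9591) cross=14.995; C₋=(6.3757,-2.9764) cross=-14.995
θ=291°:   branch + wants cross > 0 → take C=(3.1574,0.9591) (cross=14.995)
θ=291°: ex = (C−B)/|BC| = (0.3448,0.9387); ey = (-0.9387,0.3448)
θ=291°: P = B + 1.67·ex + -1.82·ey = (3.7177,-2.7943)
θ=338°: B = A + 4.00·(cos338°, sin338°) = (3.7087, -1.4984)
θ=338°: |BD| = 2.7377
θ=338°: circle(B,5.00) ∩ circle(D,3.00): a=4.2910, h=2.5666
θ=338°:   candidates: C₊=(5.8952,2.9982) cross=7.027; C₋=(8.7047,-1.2979) cross=-7.027
θ=338°:   branch + wants cross > 0 → take C=(5.8952,2.9982) (cross=7.027)
θ=338°: ex = (C−B)/|BC| = (0.4373,0.8993); ey = (-0.8993,0.4373)
θ=338°: P = B + 1.67·ex + -1.82·ey = (6.0758,-0.7924)

θ=51°: 3.99 1.13
θ=288°: 3.55 -2.94
θ=291°: 3.72 -2.79
θ=338°: 6.08 -0.79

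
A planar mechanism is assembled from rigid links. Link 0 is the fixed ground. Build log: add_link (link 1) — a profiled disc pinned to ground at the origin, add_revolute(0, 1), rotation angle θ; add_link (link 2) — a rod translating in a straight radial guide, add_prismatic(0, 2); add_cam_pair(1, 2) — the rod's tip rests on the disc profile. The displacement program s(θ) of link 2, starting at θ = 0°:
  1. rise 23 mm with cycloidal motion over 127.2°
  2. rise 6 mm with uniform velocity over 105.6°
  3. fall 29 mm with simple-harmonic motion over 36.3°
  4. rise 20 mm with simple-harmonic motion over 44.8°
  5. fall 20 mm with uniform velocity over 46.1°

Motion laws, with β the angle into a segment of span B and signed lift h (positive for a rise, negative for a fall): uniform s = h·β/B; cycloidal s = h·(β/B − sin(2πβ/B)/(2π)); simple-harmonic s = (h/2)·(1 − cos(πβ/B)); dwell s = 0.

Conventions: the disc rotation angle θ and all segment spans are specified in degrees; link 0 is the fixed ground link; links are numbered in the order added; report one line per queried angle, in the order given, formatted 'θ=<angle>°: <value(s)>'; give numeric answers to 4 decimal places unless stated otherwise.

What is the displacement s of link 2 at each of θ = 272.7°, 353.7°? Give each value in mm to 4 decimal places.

seg 1 [0°–127.2°] cycloidal, h=23: full span → s += 23 → s = 23.0000
seg 2 [127.2°–232.8°] uniform, h=6: full span → s += 6 → s = 29.0000
seg 3 [232.8°–269.1°] simple-harmonic, h=-29: full span → s += -29 → s = 0.0000
seg 4 [269.1°–313.9°] simple-harmonic, h=20: θ=272.7° here. β=3.6, B=44.8. 20/2·(1 − cos(π·0.0804)) = 0.3170 → s = 0.3170
seg 4 [269.1°–313.9°] simple-harmonic, h=20: full span → s += 20 → s = 20.0000
seg 5 [313.9°–360°] uniform, h=-20: θ=353.7° here. β=39.8, B=46.1. -20·39.8/46.1 = -17.2668 → s = 2.7332

θ=272.7°: 0.3170
θ=353.7°: 2.7332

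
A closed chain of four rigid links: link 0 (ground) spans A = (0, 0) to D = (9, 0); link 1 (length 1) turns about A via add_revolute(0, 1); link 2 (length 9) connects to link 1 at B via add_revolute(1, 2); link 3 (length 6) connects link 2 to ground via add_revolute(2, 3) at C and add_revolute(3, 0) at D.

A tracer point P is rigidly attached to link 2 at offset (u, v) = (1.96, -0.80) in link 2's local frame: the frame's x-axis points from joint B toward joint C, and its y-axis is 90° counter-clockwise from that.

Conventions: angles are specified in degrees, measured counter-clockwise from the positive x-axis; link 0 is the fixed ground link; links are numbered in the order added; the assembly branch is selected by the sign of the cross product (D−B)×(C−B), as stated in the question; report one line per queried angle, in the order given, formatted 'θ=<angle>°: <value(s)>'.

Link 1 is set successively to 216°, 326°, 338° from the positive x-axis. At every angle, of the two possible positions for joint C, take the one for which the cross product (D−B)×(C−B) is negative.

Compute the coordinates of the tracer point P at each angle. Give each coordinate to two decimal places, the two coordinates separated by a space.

A=(0,0), D=(9.00,0)
θ=216°: B = A + 1.00·(cos216°, sin216°) = (-0.8090, -0.5878)
θ=216°: |BD| = 9.8266
θ=216°: circle(B,9.00) ∩ circle(D,6.00): a=7.2030, h=5.3960
θ=216°:   candidates: C₊=(6.0583,5.2294) cross=53.024; C₋=(6.7039,-5.5433) cross=-53.024
θ=216°:   branch - wants cross < 0 → take C=(6.7039,-5.5433) (cross=-53.024)
θ=216°: ex = (C−B)/|BC| = (0.8348,-0.5506); ey = (0.5506,0.8348)
θ=216°: P = B + 1.96·ex + -0.80·ey = (0.3866,-2.3348)
θ=326°: B = A + 1.00·(cos326°, sin326°) = (0.8290, -0.5592)
θ=326°: |BD| = 8.1901
θ=326°: circle(B,9.00) ∩ circle(D,6.00): a=6.8423, h=5.8467
θ=326°:   candidates: C₊=(7.2561,5.7410) cross=47.885; C₋=(8.0545,-5.9250) cross=-47.885
θ=326°:   branch - wants cross < 0 → take C=(8.0545,-5.9250) (cross=-47.885)
θ=326°: ex = (C−B)/|BC| = (0.8028,-0.5962); ey = (0.5962,0.8028)
θ=326°: P = B + 1.96·ex + -0.80·ey = (1.9256,-2.3700)
θ=338°: B = A + 1.00·(cos338°, sin338°) = (0.9272, -0.3746)
θ=338°: |BD| = 8.0815
θ=338°: circle(B,9.00) ∩ circle(D,6.00): a=6.8249, h=5.8669
θ=338°:   candidates: C₊=(7.4728,5.8024) cross=47.414; C₋=(8.0167,-5.9189) cross=-47.414
θ=338°:   branch - wants cross < 0 → take C=(8.0167,-5.9189) (cross=-47.414)
θ=338°: ex = (C−B)/|BC| = (0.7877,-0.6160); ey = (0.6160,0.7877)
θ=338°: P = B + 1.96·ex + -0.80·ey = (1.9783,-2.2122)

θ=216°: 0.39 -2.33
θ=326°: 1.93 -2.37
θ=338°: 1.98 -2.21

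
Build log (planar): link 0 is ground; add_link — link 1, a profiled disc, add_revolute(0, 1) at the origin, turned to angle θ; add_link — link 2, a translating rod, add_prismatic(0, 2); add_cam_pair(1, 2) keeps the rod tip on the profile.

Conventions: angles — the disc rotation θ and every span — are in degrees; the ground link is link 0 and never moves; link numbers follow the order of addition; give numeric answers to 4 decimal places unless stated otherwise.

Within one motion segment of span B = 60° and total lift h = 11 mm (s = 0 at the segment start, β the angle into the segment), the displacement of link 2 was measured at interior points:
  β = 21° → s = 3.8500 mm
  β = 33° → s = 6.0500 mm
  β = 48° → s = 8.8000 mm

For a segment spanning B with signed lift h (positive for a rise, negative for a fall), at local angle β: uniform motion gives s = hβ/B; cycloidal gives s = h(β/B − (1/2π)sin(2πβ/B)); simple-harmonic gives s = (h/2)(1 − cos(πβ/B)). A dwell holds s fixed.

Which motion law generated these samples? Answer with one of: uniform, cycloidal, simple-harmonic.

candidates at β/B = r: uniform s = h·r (linear in β); cycloidal s = h·(r − sin(2πr)/(2π)); simple-harmonic s = (h/2)(1 − cos(πr))
β=21°: printed 3.8500 | uniform 3.8500, cycloidal 2.4337, simple-harmonic 3.0031
β=33°: printed 6.0500 | uniform 6.0500, cycloidal 6.5910, simple-harmonic 6.3604
β=48°: printed 8.8000 | uniform 8.8000, cycloidal 10.4650, simple-harmonic 9.9496
only one law matches every sample → uniform

uniform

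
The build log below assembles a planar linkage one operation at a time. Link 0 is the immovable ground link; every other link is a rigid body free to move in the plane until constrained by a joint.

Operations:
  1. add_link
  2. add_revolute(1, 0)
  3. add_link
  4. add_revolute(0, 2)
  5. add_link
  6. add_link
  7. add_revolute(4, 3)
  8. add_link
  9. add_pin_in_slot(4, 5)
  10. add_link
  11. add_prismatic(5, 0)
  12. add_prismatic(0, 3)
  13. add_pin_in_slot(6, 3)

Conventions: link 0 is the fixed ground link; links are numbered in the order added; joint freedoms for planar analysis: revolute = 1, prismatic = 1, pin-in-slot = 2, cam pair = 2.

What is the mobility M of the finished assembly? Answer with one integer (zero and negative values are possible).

link 0 = ground. State L|J1|J2 = 1|0|0
+link1  2|0|0
R(1,0) f=1→J1  2|1|0
+link2  3|1|0
R(0,2) f=1→J1  3|2|0
+link3  4|2|0
+link4  5|2|0
R(4,3) f=1→J1  5|3|0
+link5  6|3|0
PS(4,5) f=2→J2  6|3|1
+link6  7|3|1
P(5,0) f=1→J1  7|4|1
P(0,3) f=1→J1  7|5|1
PS(6,3) f=2→J2  7|5|2
M = 3(7−1)−2·5−2 = 18−10−2 = 6

M = 6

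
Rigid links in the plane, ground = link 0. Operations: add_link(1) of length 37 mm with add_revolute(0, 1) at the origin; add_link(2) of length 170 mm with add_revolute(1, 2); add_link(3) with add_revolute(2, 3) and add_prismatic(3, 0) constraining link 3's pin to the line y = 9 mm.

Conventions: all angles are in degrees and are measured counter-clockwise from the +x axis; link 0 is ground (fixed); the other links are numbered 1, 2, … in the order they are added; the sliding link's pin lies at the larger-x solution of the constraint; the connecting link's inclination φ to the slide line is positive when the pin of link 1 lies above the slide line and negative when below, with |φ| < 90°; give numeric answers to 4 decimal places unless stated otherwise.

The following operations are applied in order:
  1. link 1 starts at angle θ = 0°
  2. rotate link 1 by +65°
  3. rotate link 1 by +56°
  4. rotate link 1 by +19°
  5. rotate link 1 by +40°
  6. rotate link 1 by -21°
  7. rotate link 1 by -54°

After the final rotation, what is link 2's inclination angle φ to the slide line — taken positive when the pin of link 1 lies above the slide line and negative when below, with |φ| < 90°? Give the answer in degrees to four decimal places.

geometry: r = 37 mm, L = 170 mm, e = 9 mm; θ starts at 0°
rotate link 1 by +65°: θ ← 0° +65° = 65°
rotate link 1 by +56°: θ ← 65° +56° = 121°
rotate link 1 by +19°: θ ← 121° +19° = 140°
rotate link 1 by +40°: θ ← 140° +40° = 180°
rotate link 1 by -21°: θ ← 180° -21° = 159°
rotate link 1 by -54°: θ ← 159° -54° = 105°
h = r sin θ − e = 35.739256 − 9 = 26.739256
sin φ = h / L = 26.739256 / 170 = 0.15728974
φ = arcsin(0.15728974) = 9.049618°

9.0496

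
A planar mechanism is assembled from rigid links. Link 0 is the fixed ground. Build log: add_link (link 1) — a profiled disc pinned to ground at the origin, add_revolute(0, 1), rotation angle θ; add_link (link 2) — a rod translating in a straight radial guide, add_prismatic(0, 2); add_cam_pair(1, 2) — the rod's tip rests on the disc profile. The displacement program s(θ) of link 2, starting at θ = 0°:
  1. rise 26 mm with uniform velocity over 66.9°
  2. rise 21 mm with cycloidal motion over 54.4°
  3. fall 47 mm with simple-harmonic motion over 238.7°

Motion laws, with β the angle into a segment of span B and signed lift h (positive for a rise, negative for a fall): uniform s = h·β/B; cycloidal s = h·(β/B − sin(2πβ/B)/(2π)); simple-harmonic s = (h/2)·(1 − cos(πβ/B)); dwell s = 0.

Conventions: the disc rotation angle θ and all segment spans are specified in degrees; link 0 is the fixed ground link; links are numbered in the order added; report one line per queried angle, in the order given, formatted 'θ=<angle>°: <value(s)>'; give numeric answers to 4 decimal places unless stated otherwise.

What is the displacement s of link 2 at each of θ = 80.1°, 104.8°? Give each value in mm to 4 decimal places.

seg 1 [0°–66.9°] uniform, h=26: full span → s += 26 → s = 26.0000
seg 2 [66.9°–121.3°] cycloidal, h=21: θ=80.1° here. β=13.2, B=54.4. 21·(0.2426 − sin(2π·0.2426)/(2π)) = 1.7569 → s = 27.7569
seg 2 [66.9°–121.3°] cycloidal, h=21: θ=104.8° here. β=37.9, B=54.4. 21·(0.6967 − sin(2π·0.6967)/(2π)) = 17.7870 → s = 43.7870

θ=80.1°: 27.7569
θ=104.8°: 43.7870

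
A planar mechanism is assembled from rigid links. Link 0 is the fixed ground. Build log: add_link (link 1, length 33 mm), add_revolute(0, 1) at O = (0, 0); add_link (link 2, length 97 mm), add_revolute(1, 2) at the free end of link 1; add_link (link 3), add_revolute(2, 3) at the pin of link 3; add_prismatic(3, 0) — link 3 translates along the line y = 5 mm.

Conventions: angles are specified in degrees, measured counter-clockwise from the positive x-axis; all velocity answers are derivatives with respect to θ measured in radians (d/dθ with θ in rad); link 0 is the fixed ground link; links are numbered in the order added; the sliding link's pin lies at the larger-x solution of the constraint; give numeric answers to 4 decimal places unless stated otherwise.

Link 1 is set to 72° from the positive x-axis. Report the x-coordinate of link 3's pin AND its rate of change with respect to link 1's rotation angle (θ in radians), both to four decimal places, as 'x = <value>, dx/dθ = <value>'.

geometry: r = 33 mm, L = 97 mm, e = 5 mm
crank pin P = (r cos θ, r sin θ) = (10.197561, 31.384865)
h = r sin θ − e = 31.384865 − 5 = 26.384865
x = r cos θ + √(L² − h²) = 10.197561 + 93.342589 = 103.540150
dx/dθ = −r sin θ − h·r cos θ/√(L² − h²) (θ in radians; h = 26.384865) = -34.267378

x = 103.5401, dx/dθ = -34.2674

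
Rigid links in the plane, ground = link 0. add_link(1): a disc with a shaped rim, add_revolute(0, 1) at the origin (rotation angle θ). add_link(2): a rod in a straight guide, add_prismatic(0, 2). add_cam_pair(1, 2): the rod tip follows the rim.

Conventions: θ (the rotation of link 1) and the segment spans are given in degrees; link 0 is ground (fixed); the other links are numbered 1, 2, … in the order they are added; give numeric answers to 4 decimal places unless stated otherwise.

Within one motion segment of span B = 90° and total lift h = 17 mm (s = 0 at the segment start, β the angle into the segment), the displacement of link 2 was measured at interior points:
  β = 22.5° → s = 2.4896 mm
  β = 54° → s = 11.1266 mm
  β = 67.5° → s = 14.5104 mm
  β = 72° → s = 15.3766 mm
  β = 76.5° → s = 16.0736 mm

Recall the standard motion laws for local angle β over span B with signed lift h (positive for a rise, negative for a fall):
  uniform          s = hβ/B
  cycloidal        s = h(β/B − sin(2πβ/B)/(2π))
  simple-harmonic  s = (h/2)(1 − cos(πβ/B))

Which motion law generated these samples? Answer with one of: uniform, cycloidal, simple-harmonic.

candidates at β/B = r: uniform s = h·r (linear in β); cycloidal s = h·(r − sin(2πr)/(2π)); simple-harmonic s = (h/2)(1 − cos(πr))
β=22.5°: printed 2.4896 | uniform 4.2500, cycloidal 1.5444, simple-harmonic 2.4896
β=54°: printed 11.1266 | uniform 10.2000, cycloidal 11.7903, simple-harmonic 11.1266
β=67.5°: printed 14.5104 | uniform 12.7500, cycloidal 15.4556, simple-harmonic 14.5104
β=72°: printed 15.3766 | uniform 13.6000, cycloidal 16.1732, simple-harmonic 15.3766
β=76.5°: printed 16.0736 | uniform 14.4500, cycloidal 16.6389, simple-harmonic 16.0736
only one law matches every sample → simple-harmonic

simple-harmonic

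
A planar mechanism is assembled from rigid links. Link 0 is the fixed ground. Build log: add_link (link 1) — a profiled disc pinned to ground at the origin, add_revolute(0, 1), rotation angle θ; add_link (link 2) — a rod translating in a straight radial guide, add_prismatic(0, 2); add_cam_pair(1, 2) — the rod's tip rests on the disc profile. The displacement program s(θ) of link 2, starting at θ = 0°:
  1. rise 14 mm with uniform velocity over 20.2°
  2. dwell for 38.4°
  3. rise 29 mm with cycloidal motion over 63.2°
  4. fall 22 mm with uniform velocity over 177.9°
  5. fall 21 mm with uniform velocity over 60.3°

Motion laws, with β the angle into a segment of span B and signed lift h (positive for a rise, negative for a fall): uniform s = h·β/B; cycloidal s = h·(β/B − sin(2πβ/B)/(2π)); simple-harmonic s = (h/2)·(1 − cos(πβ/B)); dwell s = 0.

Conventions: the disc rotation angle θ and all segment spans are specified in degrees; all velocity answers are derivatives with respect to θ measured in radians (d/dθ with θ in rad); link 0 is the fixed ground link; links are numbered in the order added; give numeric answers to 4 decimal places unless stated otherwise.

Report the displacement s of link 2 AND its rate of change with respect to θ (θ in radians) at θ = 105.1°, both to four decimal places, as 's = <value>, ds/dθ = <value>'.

seg 1 [0°–20.2°] uniform, h=14: full span → s += 14 → s = 14.0000
seg 2 [20.2°–58.6°] dwell: s stays 14.0000
seg 3 [58.6°–121.8°] cycloidal, h=29: θ=105.1° here. β=46.5, B=63.2. 29·(0.7358 − sin(2π·0.7358)/(2π)) = 25.9341 → s = 39.9341
velocity in seg [58.6°–121.8°] (cycloidal), θ in radians: β = 46.5° = 0.8116 rad, B = 63.2° = 1.1030 rad; ds/dθ = (h/B)(1 − cos(2πβ/B)) = (29/1.1030)(1 − cos(2π·0.7358)) = 28.640035 mm/rad

s = 39.9341, ds/dθ = 28.6400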